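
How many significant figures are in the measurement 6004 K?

4

6004: zeros between nonzero digits are significant.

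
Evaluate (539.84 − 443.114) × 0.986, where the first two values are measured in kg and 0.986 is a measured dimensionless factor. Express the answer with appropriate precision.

95.4 kg

539.84 kg − 443.114 kg = 96.726 kg; the difference is limited to 2 decimal places (4 s.f.).
Carrying full precision, 96.726 × 0.986 = 95.371836 kg; 0.986 has 3 s.f., so the result keeps min(4, 3) = 3 s.f.
Rounded to 3 significant figures: 95.4 kg.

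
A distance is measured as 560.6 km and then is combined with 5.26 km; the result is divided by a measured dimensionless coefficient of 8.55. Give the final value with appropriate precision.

560.6 km + 5.26 km = 565.86 km; the sum is limited to 1 decimal place (4 s.f.).
Carrying full precision, 565.86 ÷ 8.55 = 66.1824561404… km; 8.55 has 3 s.f., so the result keeps min(4, 3) = 3 s.f.
Rounded to 3 significant figures: 66.2 km.

66.2 km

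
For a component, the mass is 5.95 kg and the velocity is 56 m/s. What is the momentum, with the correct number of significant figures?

momentum = 5.95 kg × 56 m/s = 333.2 kg·m/s.
5.95 has 3 significant figures; 56 has 2.
Division/multiplication keeps the fewest: 2 significant figures.
Rounded: 3.3 × 10² kg·m/s.

3.3 × 10² kg·m/s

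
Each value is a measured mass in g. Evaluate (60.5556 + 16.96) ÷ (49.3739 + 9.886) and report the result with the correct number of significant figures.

1.308

60.5556 + 16.96 = 77.5156, limited to 2 d.p. → 4 s.f.; 49.3739 + 9.886 = 59.2599, limited to 3 d.p. → 5 s.f.
Carrying full precision, 77.5156 ÷ 59.2599 = 1.30806160658…; keep min(4, 5) = 4 s.f.
Rounded to 4 significant figures: 1.308.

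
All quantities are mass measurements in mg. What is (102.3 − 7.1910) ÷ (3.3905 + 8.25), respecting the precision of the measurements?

102.3 − 7.1910 = 95.1090, limited to 1 d.p. → 3 s.f.; 3.3905 + 8.25 = 11.6405, limited to 2 d.p. → 4 s.f.
Carrying full precision, 95.1090 ÷ 11.6405 = 8.17052532108…; keep min(3, 4) = 3 s.f.
Rounded to 3 significant figures: 8.17.

8.17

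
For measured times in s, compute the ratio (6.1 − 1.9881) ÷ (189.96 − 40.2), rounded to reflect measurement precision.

0.027

6.1 − 1.9881 = 4.1119, limited to 1 d.p. → 2 s.f.; 189.96 − 40.2 = 149.76, limited to 1 d.p. → 4 s.f.
Carrying full precision, 4.1119 ÷ 149.76 = 0.0274565972222…; keep min(2, 4) = 2 s.f.
Rounded to 2 significant figures: 0.027.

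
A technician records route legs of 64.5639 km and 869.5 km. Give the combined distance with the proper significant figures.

934.1 km

64.5639 km + 869.5 km = 934.0639 km.
Addition/subtraction keeps the fewest decimal places: 64.5639 → 4 decimal places, 869.5 → 1 decimal place; limit is 1.
Rounded to 1 decimal place: 934.1 km.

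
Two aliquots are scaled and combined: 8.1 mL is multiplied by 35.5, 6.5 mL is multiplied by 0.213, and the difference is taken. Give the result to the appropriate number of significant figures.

8.1 × 35.5 = 287.55 → 2.9 × 10^2 mL (2 s.f., last digit at the 10^1 place).
6.5 × 0.213 = 1.3845 → 1.4 mL (2 s.f., last digit at the 10^-1 place).
Difference: 286.1655 mL; keep the coarser place, 10^1.
Result: 2.9 × 10^2 mL.

2.9 × 10^2 mL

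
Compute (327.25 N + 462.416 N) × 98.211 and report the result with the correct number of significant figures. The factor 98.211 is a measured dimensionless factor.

327.25 N + 462.416 N = 789.666 N; the sum is limited to 2 decimal places (5 s.f.).
Carrying full precision, 789.666 × 98.211 = 77553.887526 N; 98.211 has 5 s.f., so the result keeps min(5, 5) = 5 s.f.
Rounded to 5 significant figures: 77554 N.

77554 N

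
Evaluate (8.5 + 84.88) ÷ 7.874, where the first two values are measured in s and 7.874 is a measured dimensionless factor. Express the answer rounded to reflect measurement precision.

11.9 s

8.5 s + 84.88 s = 93.38 s; the sum is limited to 1 decimal place (3 s.f.).
Carrying full precision, 93.38 ÷ 7.874 = 11.8592837186… s; 7.874 has 4 s.f., so the result keeps min(3, 4) = 3 s.f.
Rounded to 3 significant figures: 11.9 s.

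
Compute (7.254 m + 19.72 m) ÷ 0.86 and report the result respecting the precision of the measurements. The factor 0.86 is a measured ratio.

31 m

7.254 m + 19.72 m = 26.974 m; the sum is limited to 2 decimal places (4 s.f.).
Carrying full precision, 26.974 ÷ 0.86 = 31.3651162791… m; 0.86 has 2 s.f., so the result keeps min(4, 2) = 2 s.f.
Rounded to 2 significant figures: 31 m.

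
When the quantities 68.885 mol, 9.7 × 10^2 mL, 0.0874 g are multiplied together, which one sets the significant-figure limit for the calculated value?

9.7 × 10^2 mL

68.885 mol → 5 s.f.; 9.7 × 10^2 mL → 2 s.f.; 0.0874 g → 3 s.f.
The fewest is 2 significant figures, from 9.7 × 10^2 mL.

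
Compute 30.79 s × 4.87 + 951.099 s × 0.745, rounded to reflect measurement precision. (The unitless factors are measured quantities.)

30.79 × 4.87 = 149.9473 → 150. s (3 s.f., last digit at the 10^0 place).
951.099 × 0.745 = 708.568755 → 709 s (3 s.f., last digit at the 10^0 place).
Sum: 858.516055 s; keep the coarser place, 10^0.
Result: 859 s.

859 s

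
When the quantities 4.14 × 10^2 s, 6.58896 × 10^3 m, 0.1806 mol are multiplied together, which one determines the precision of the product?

4.14 × 10^2 s

4.14 × 10^2 s → 3 s.f.; 6.58896 × 10^3 m → 6 s.f.; 0.1806 mol → 4 s.f.
The fewest is 3 significant figures, from 4.14 × 10^2 s.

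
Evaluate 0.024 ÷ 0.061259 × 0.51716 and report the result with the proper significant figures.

0.024 ÷ 0.061259 × 0.51716 = 0.20261251408…
Multiplication/division keeps the fewest significant figures: 0.024 → 2 s.f., 0.061259 → 5 s.f., 0.51716 → 5 s.f.; limit is 2.
Rounded to 2 significant figures: 0.20.

0.20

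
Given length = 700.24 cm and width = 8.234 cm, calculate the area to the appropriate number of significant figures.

5766 cm²

area = 700.24 cm × 8.234 cm = 5765.77616 cm².
700.24 has 5 significant figures; 8.234 has 4.
Division/multiplication keeps the fewest: 4 significant figures.
Rounded: 5766 cm².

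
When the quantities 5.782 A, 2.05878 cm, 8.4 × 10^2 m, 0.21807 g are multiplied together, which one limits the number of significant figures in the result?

8.4 × 10^2 m

5.782 A → 4 s.f.; 2.05878 cm → 6 s.f.; 8.4 × 10^2 m → 2 s.f.; 0.21807 g → 5 s.f.
The fewest is 2 significant figures, from 8.4 × 10^2 m.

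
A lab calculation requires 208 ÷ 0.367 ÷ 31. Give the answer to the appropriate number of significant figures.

208 ÷ 0.367 ÷ 31 = 18.2824997803…
Multiplication/division keeps the fewest significant figures: 208 → 3 s.f., 0.367 → 3 s.f., 31 → 2 s.f.; limit is 2.
Rounded to 2 significant figures: 18.

18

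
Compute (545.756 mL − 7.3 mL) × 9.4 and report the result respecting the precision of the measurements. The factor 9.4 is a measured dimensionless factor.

5.1 × 10^3 mL

545.756 mL − 7.3 mL = 538.456 mL; the difference is limited to 1 decimal place (4 s.f.).
Carrying full precision, 538.456 × 9.4 = 5061.4864 mL; 9.4 has 2 s.f., so the result keeps min(4, 2) = 2 s.f.
Rounded to 2 significant figures: 5.1 × 10^3 mL.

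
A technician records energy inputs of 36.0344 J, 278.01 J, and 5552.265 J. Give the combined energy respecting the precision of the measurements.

5866.31 J

36.0344 J + 278.01 J + 5552.265 J = 5866.3094 J.
Addition/subtraction keeps the fewest decimal places: 36.0344 → 4 decimal places, 278.01 → 2 decimal places, 5552.265 → 3 decimal places; limit is 2.
Rounded to 2 decimal places: 5866.31 J.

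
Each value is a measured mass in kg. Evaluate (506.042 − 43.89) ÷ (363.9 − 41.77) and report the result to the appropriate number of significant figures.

506.042 − 43.89 = 462.152, limited to 2 d.p. → 5 s.f.; 363.9 − 41.77 = 322.13, limited to 1 d.p. → 4 s.f.
Carrying full precision, 462.152 ÷ 322.13 = 1.43467544159…; keep min(5, 4) = 4 s.f.
Rounded to 4 significant figures: 1.435.

1.435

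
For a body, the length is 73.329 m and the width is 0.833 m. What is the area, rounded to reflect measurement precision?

61.1 m²

area = 73.329 m × 0.833 m = 61.083057 m².
73.329 has 5 significant figures; 0.833 has 3.
Division/multiplication keeps the fewest: 3 significant figures.
Rounded: 61.1 m².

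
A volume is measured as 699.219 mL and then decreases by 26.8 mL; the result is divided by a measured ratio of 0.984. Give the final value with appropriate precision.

683 mL

699.219 mL − 26.8 mL = 672.419 mL; the difference is limited to 1 decimal place (4 s.f.).
Carrying full precision, 672.419 ÷ 0.984 = 683.352642276… mL; 0.984 has 3 s.f., so the result keeps min(4, 3) = 3 s.f.
Rounded to 3 significant figures: 683 mL.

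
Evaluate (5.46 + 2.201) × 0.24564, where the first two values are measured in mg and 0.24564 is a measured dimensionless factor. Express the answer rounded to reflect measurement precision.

5.46 mg + 2.201 mg = 7.661 mg; the sum is limited to 2 decimal places (3 s.f.).
Carrying full precision, 7.661 × 0.24564 = 1.88184804 mg; 0.24564 has 5 s.f., so the result keeps min(3, 5) = 3 s.f.
Rounded to 3 significant figures: 1.88 mg.

1.88 mg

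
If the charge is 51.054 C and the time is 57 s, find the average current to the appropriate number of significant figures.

average current = 51.054 C ÷ 57 s = 0.895684210526… A.
51.054 has 5 significant figures; 57 has 2.
Division/multiplication keeps the fewest: 2 significant figures.
Rounded: 0.90 A.

0.90 A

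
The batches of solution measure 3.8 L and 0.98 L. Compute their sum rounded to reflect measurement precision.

3.8 L + 0.98 L = 4.78 L.
Addition/subtraction keeps the fewest decimal places: 3.8 → 1 decimal place, 0.98 → 2 decimal places; limit is 1.
Rounded to 1 decimal place: 4.8 L.

4.8 L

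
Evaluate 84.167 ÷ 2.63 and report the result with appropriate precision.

32.0

84.167 ÷ 2.63 = 32.002661597…
Multiplication/division keeps the fewest significant figures: 84.167 → 5 s.f., 2.63 → 3 s.f.; limit is 3.
Rounded to 3 significant figures: 32.0.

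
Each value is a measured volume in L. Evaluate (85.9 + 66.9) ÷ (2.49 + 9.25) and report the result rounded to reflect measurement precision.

85.9 + 66.9 = 152.8, limited to 1 d.p. → 4 s.f.; 2.49 + 9.25 = 11.74, limited to 2 d.p. → 4 s.f.
Carrying full precision, 152.8 ÷ 11.74 = 13.0153321976…; keep min(4, 4) = 4 s.f.
Rounded to 4 significant figures: 13.02.

13.02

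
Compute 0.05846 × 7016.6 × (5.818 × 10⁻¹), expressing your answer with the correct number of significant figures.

238.6

0.05846 × 7016.6 × (5.818 × 10⁻¹) = 238.648795665…
Multiplication/division keeps the fewest significant figures: 0.05846 → 4 s.f., 7016.6 → 5 s.f., 5.818 × 10⁻¹ → 4 s.f.; limit is 4.
Rounded to 4 significant figures: 238.6.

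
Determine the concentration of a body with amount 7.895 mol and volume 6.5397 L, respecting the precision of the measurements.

concentration = 7.895 mol ÷ 6.5397 L = 1.20724192241… mol/L.
7.895 has 4 significant figures; 6.5397 has 5.
Division/multiplication keeps the fewest: 4 significant figures.
Rounded: 1.207 mol/L.

1.207 mol/L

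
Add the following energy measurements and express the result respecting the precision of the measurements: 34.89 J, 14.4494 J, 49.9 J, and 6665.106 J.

34.89 J + 14.4494 J + 49.9 J + 6665.106 J = 6764.3454 J.
Addition/subtraction keeps the fewest decimal places: 34.89 → 2 decimal places, 14.4494 → 4 decimal places, 49.9 → 1 decimal place, 6665.106 → 3 decimal places; limit is 1.
Rounded to 1 decimal place: 6764.3 J.

6764.3 J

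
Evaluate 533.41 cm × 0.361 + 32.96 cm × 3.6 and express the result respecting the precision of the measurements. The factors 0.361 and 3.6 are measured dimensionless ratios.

3.1 × 10^2 cm

533.41 × 0.361 = 192.56101 → 193 cm (3 s.f., last digit at the 10^0 place).
32.96 × 3.6 = 118.656 → 1.2 × 10^2 cm (2 s.f., last digit at the 10^1 place).
Sum: 311.21701 cm; keep the coarser place, 10^1.
Result: 3.1 × 10^2 cm.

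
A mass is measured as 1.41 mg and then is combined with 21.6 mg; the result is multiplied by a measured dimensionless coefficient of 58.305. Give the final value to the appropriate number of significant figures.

1.41 mg + 21.6 mg = 23.01 mg; the sum is limited to 1 decimal place (3 s.f.).
Carrying full precision, 23.01 × 58.305 = 1341.59805 mg; 58.305 has 5 s.f., so the result keeps min(3, 5) = 3 s.f.
Rounded to 3 significant figures: 1.34 × 10³ mg.

1.34 × 10³ mg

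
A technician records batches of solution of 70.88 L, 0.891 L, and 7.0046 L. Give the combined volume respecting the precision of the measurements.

78.78 L

70.88 L + 0.891 L + 7.0046 L = 78.7756 L.
Addition/subtraction keeps the fewest decimal places: 70.88 → 2 decimal places, 0.891 → 3 decimal places, 7.0046 → 4 decimal places; limit is 2.
Rounded to 2 decimal places: 78.78 L.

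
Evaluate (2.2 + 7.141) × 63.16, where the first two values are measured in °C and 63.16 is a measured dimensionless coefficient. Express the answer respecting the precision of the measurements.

5.9 × 10² °C

2.2 °C + 7.141 °C = 9.341 °C; the sum is limited to 1 decimal place (2 s.f.).
Carrying full precision, 9.341 × 63.16 = 589.97756 °C; 63.16 has 4 s.f., so the result keeps min(2, 4) = 2 s.f.
Rounded to 2 significant figures: 5.9 × 10² °C.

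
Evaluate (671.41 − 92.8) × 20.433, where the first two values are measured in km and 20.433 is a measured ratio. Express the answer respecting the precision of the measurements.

1.182 × 10⁴ km

671.41 km − 92.8 km = 578.61 km; the difference is limited to 1 decimal place (4 s.f.).
Carrying full precision, 578.61 × 20.433 = 11822.73813 km; 20.433 has 5 s.f., so the result keeps min(4, 5) = 4 s.f.
Rounded to 4 significant figures: 1.182 × 10⁴ km.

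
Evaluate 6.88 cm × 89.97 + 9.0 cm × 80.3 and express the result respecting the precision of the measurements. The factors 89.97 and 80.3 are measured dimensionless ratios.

6.88 × 89.97 = 618.9936 → 619 cm (3 s.f., last digit at the 10^0 place).
9.0 × 80.3 = 722.7 → 7.2 × 10^2 cm (2 s.f., last digit at the 10^1 place).
Sum: 1341.6936 cm; keep the coarser place, 10^1.
Result: 1.34 × 10^3 cm.

1.34 × 10^3 cm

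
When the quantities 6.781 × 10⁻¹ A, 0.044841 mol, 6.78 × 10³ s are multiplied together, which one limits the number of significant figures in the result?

6.781 × 10⁻¹ A → 4 s.f.; 0.044841 mol → 5 s.f.; 6.78 × 10³ s → 3 s.f.
The fewest is 3 significant figures, from 6.78 × 10³ s.

6.78 × 10³ s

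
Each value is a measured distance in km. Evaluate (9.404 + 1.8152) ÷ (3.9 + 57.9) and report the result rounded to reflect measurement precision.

9.404 + 1.8152 = 11.2192, limited to 3 d.p. → 5 s.f.; 3.9 + 57.9 = 61.8, limited to 1 d.p. → 3 s.f.
Carrying full precision, 11.2192 ÷ 61.8 = 0.181540453074…; keep min(5, 3) = 3 s.f.
Rounded to 3 significant figures: 0.182.

0.182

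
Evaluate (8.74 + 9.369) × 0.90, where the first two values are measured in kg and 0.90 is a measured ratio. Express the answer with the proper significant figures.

16 kg

8.74 kg + 9.369 kg = 18.109 kg; the sum is limited to 2 decimal places (4 s.f.).
Carrying full precision, 18.109 × 0.90 = 16.2981 kg; 0.90 has 2 s.f., so the result keeps min(4, 2) = 2 s.f.
Rounded to 2 significant figures: 16 kg.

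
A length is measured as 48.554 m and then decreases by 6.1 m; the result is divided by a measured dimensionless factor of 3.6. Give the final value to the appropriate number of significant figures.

48.554 m − 6.1 m = 42.454 m; the difference is limited to 1 decimal place (3 s.f.).
Carrying full precision, 42.454 ÷ 3.6 = 11.7927777778… m; 3.6 has 2 s.f., so the result keeps min(3, 2) = 2 s.f.
Rounded to 2 significant figures: 12 m.

12 m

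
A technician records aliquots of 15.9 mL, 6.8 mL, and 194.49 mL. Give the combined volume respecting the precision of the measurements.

15.9 mL + 6.8 mL + 194.49 mL = 217.19 mL.
Addition/subtraction keeps the fewest decimal places: 15.9 → 1 decimal place, 6.8 → 1 decimal place, 194.49 → 2 decimal places; limit is 1.
Rounded to 1 decimal place: 217.2 mL.

217.2 mL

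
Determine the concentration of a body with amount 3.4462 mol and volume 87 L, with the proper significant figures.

0.040 mol/L

concentration = 3.4462 mol ÷ 87 L = 0.0396114942529… mol/L.
3.4462 has 5 significant figures; 87 has 2.
Division/multiplication keeps the fewest: 2 significant figures.
Rounded: 0.040 mol/L.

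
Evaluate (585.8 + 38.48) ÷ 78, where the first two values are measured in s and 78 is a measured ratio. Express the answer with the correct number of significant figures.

8.0 s

585.8 s + 38.48 s = 624.28 s; the sum is limited to 1 decimal place (4 s.f.).
Carrying full precision, 624.28 ÷ 78 = 8.00358974359… s; 78 has 2 s.f., so the result keeps min(4, 2) = 2 s.f.
Rounded to 2 significant figures: 8.0 s.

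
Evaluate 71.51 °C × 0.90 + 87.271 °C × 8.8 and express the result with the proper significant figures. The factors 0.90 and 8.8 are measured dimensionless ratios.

8.3 × 10² °C

71.51 × 0.90 = 64.359 → 64 °C (2 s.f., last digit at the 10^0 place).
87.271 × 8.8 = 767.9848 → 7.7 × 10² °C (2 s.f., last digit at the 10^1 place).
Sum: 832.3438 °C; keep the coarser place, 10^1.
Result: 8.3 × 10² °C.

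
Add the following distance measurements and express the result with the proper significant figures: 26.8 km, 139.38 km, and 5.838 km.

172.0 km

26.8 km + 139.38 km + 5.838 km = 172.018 km.
Addition/subtraction keeps the fewest decimal places: 26.8 → 1 decimal place, 139.38 → 2 decimal places, 5.838 → 3 decimal places; limit is 1.
Rounded to 1 decimal place: 172.0 km.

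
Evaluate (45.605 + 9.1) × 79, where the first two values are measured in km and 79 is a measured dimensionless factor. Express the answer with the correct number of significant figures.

4.3 × 10³ km

45.605 km + 9.1 km = 54.705 km; the sum is limited to 1 decimal place (3 s.f.).
Carrying full precision, 54.705 × 79 = 4321.695 km; 79 has 2 s.f., so the result keeps min(3, 2) = 2 s.f.
Rounded to 2 significant figures: 4.3 × 10³ km.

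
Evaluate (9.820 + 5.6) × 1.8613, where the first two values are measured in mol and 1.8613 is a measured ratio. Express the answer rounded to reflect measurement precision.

28.7 mol

9.820 mol + 5.6 mol = 15.420 mol; the sum is limited to 1 decimal place (3 s.f.).
Carrying full precision, 15.420 × 1.8613 = 28.701246 mol; 1.8613 has 5 s.f., so the result keeps min(3, 5) = 3 s.f.
Rounded to 3 significant figures: 28.7 mol.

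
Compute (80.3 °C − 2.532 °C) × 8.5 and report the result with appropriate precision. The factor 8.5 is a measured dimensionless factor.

6.6 × 10^2 °C

80.3 °C − 2.532 °C = 77.768 °C; the difference is limited to 1 decimal place (3 s.f.).
Carrying full precision, 77.768 × 8.5 = 661.028 °C; 8.5 has 2 s.f., so the result keeps min(3, 2) = 2 s.f.
Rounded to 2 significant figures: 6.6 × 10^2 °C.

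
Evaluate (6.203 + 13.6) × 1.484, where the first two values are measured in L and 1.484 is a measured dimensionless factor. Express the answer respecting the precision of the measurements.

6.203 L + 13.6 L = 19.803 L; the sum is limited to 1 decimal place (3 s.f.).
Carrying full precision, 19.803 × 1.484 = 29.387652 L; 1.484 has 4 s.f., so the result keeps min(3, 4) = 3 s.f.
Rounded to 3 significant figures: 29.4 L.

29.4 L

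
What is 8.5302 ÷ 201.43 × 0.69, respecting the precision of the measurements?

0.029

8.5302 ÷ 201.43 × 0.69 = 0.0292202651045…
Multiplication/division keeps the fewest significant figures: 8.5302 → 5 s.f., 201.43 → 5 s.f., 0.69 → 2 s.f.; limit is 2.
Rounded to 2 significant figures: 0.029.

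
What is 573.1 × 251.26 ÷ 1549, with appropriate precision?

92.96

573.1 × 251.26 ÷ 1549 = 92.9613337637…
Multiplication/division keeps the fewest significant figures: 573.1 → 4 s.f., 251.26 → 5 s.f., 1549 → 4 s.f.; limit is 4.
Rounded to 4 significant figures: 92.96.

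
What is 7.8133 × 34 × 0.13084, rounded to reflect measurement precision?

35

7.8133 × 34 × 0.13084 = 34.757933848
Multiplication/division keeps the fewest significant figures: 7.8133 → 5 s.f., 34 → 2 s.f., 0.13084 → 5 s.f.; limit is 2.
Rounded to 2 significant figures: 35.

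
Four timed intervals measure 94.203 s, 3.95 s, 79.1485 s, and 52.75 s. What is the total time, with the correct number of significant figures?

230.05 s

94.203 s + 3.95 s + 79.1485 s + 52.75 s = 230.0515 s.
Addition/subtraction keeps the fewest decimal places: 94.203 → 3 decimal places, 3.95 → 2 decimal places, 79.1485 → 4 decimal places, 52.75 → 2 decimal places; limit is 2.
Rounded to 2 decimal places: 230.05 s.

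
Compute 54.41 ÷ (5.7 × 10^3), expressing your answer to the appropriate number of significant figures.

0.0095

54.41 ÷ (5.7 × 10^3) = 0.00954561403509…
Multiplication/division keeps the fewest significant figures: 54.41 → 4 s.f., 5.7 × 10^3 → 2 s.f.; limit is 2.
Rounded to 2 significant figures: 0.0095.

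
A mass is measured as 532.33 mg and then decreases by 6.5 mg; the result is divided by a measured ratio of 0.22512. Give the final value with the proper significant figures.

532.33 mg − 6.5 mg = 525.83 mg; the difference is limited to 1 decimal place (4 s.f.).
Carrying full precision, 525.83 ÷ 0.22512 = 2335.77647477… mg; 0.22512 has 5 s.f., so the result keeps min(4, 5) = 4 s.f.
Rounded to 4 significant figures: 2336 mg.

2336 mg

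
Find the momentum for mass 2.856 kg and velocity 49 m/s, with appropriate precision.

1.4 × 10² kg·m/s

momentum = 2.856 kg × 49 m/s = 139.944 kg·m/s.
2.856 has 4 significant figures; 49 has 2.
Division/multiplication keeps the fewest: 2 significant figures.
Rounded: 1.4 × 10² kg·m/s.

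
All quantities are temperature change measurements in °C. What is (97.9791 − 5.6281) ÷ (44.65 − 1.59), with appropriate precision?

97.9791 − 5.6281 = 92.3510, limited to 4 d.p. → 6 s.f.; 44.65 − 1.59 = 43.06, limited to 2 d.p. → 4 s.f.
Carrying full precision, 92.3510 ÷ 43.06 = 2.1447050627…; keep min(6, 4) = 4 s.f.
Rounded to 4 significant figures: 2.145.

2.145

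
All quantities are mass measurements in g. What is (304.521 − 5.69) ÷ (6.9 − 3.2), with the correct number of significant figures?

304.521 − 5.69 = 298.831, limited to 2 d.p. → 5 s.f.; 6.9 − 3.2 = 3.7, limited to 1 d.p. → 2 s.f.
Carrying full precision, 298.831 ÷ 3.7 = 80.7651351351…; keep min(5, 2) = 2 s.f.
Rounded to 2 significant figures: 81.

81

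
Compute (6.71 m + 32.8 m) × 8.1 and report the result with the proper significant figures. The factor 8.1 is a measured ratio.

3.2 × 10^2 m

6.71 m + 32.8 m = 39.51 m; the sum is limited to 1 decimal place (3 s.f.).
Carrying full precision, 39.51 × 8.1 = 320.031 m; 8.1 has 2 s.f., so the result keeps min(3, 2) = 2 s.f.
Rounded to 2 significant figures: 3.2 × 10^2 m.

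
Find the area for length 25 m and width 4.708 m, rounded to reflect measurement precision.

1.2 × 10² m²

area = 25 m × 4.708 m = 117.7 m².
25 has 2 significant figures; 4.708 has 4.
Division/multiplication keeps the fewest: 2 significant figures.
Rounded: 1.2 × 10² m².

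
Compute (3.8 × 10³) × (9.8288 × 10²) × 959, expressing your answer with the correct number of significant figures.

3.6 × 10⁹

(3.8 × 10³) × (9.8288 × 10²) × 959 = 3.581811296 × 10^9
Multiplication/division keeps the fewest significant figures: 3.8 × 10³ → 2 s.f., 9.8288 × 10² → 5 s.f., 959 → 3 s.f.; limit is 2.
Rounded to 2 significant figures: 3.6 × 10⁹.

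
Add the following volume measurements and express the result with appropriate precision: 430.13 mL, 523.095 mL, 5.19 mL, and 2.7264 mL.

961.14 mL

430.13 mL + 523.095 mL + 5.19 mL + 2.7264 mL = 961.1414 mL.
Addition/subtraction keeps the fewest decimal places: 430.13 → 2 decimal places, 523.095 → 3 decimal places, 5.19 → 2 decimal places, 2.7264 → 4 decimal places; limit is 2.
Rounded to 2 decimal places: 961.14 mL.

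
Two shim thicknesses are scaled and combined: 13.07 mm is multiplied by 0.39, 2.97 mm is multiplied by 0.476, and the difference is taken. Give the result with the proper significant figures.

3.7 mm

13.07 × 0.39 = 5.0973 → 5.1 mm (2 s.f., last digit at the 10^-1 place).
2.97 × 0.476 = 1.41372 → 1.41 mm (3 s.f., last digit at the 10^-2 place).
Difference: 3.68358 mm; keep the coarser place, 10^-1.
Result: 3.7 mm.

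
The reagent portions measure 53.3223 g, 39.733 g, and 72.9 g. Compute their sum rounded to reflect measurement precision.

53.3223 g + 39.733 g + 72.9 g = 165.9553 g.
Addition/subtraction keeps the fewest decimal places: 53.3223 → 4 decimal places, 39.733 → 3 decimal places, 72.9 → 1 decimal place; limit is 1.
Rounded to 1 decimal place: 166.0 g.

166.0 g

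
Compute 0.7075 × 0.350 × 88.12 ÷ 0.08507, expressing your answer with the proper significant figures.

0.7075 × 0.350 × 88.12 ÷ 0.08507 = 256.503056307…
Multiplication/division keeps the fewest significant figures: 0.7075 → 4 s.f., 0.350 → 3 s.f., 88.12 → 4 s.f., 0.08507 → 4 s.f.; limit is 3.
Rounded to 3 significant figures: 257.

257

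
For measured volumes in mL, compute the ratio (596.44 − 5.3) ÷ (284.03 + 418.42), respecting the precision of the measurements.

596.44 − 5.3 = 591.14, limited to 1 d.p. → 4 s.f.; 284.03 + 418.42 = 702.45, limited to 2 d.p. → 5 s.f.
Carrying full precision, 591.14 ÷ 702.45 = 0.841540323155…; keep min(4, 5) = 4 s.f.
Rounded to 4 significant figures: 0.8415.

0.8415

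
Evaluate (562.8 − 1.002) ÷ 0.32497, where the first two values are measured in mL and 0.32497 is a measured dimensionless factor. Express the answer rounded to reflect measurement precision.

562.8 mL − 1.002 mL = 561.798 mL; the difference is limited to 1 decimal place (4 s.f.).
Carrying full precision, 561.798 ÷ 0.32497 = 1728.76880943… mL; 0.32497 has 5 s.f., so the result keeps min(4, 5) = 4 s.f.
Rounded to 4 significant figures: 1.729 × 10^3 mL.

1.729 × 10^3 mL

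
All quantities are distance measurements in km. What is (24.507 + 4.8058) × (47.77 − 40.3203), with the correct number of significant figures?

2.18 × 10^2 km²

24.507 + 4.8058 = 29.3128, limited to 3 d.p. → 5 s.f.; 47.77 − 40.3203 = 7.4497, limited to 2 d.p. → 3 s.f.
Carrying full precision, 29.3128 × 7.4497 = 218.37156616; keep min(5, 3) = 3 s.f.
Rounded to 3 significant figures: 2.18 × 10^2 km².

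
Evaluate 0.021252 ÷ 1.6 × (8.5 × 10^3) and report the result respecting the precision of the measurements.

0.021252 ÷ 1.6 × (8.5 × 10^3) = 112.90125
Multiplication/division keeps the fewest significant figures: 0.021252 → 5 s.f., 1.6 → 2 s.f., 8.5 × 10^3 → 2 s.f.; limit is 2.
Rounded to 2 significant figures: 1.1 × 10^2.

1.1 × 10^2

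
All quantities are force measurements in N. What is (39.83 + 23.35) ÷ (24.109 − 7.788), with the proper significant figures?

39.83 + 23.35 = 63.18, limited to 2 d.p. → 4 s.f.; 24.109 − 7.788 = 16.321, limited to 3 d.p. → 5 s.f.
Carrying full precision, 63.18 ÷ 16.321 = 3.87108633049…; keep min(4, 5) = 4 s.f.
Rounded to 4 significant figures: 3.871.

3.871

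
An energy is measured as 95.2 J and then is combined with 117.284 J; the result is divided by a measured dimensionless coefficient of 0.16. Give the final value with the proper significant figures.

95.2 J + 117.284 J = 212.484 J; the sum is limited to 1 decimal place (4 s.f.).
Carrying full precision, 212.484 ÷ 0.16 = 1328.025 J; 0.16 has 2 s.f., so the result keeps min(4, 2) = 2 s.f.
Rounded to 2 significant figures: 1.3 × 10³ J.

1.3 × 10³ J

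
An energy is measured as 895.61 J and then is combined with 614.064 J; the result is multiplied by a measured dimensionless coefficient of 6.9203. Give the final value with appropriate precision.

10447 J

895.61 J + 614.064 J = 1509.674 J; the sum is limited to 2 decimal places (6 s.f.).
Carrying full precision, 1509.674 × 6.9203 = 10447.3969822 J; 6.9203 has 5 s.f., so the result keeps min(6, 5) = 5 s.f.
Rounded to 5 significant figures: 10447 J.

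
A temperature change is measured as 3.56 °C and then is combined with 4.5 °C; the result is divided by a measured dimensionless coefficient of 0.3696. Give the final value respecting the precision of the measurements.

22 °C

3.56 °C + 4.5 °C = 8.06 °C; the sum is limited to 1 decimal place (2 s.f.).
Carrying full precision, 8.06 ÷ 0.3696 = 21.8073593074… °C; 0.3696 has 4 s.f., so the result keeps min(2, 4) = 2 s.f.
Rounded to 2 significant figures: 22 °C.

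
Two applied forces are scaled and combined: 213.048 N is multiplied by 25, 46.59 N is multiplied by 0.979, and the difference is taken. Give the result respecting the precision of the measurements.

5.3 × 10^3 N

213.048 × 25 = 5326.2 → 5.3 × 10^3 N (2 s.f., last digit at the 10^2 place).
46.59 × 0.979 = 45.61161 → 45.6 N (3 s.f., last digit at the 10^-1 place).
Difference: 5280.58839 N; keep the coarser place, 10^2.
Result: 5.3 × 10^3 N.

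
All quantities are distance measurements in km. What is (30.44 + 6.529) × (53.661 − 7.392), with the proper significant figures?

1711 km²

30.44 + 6.529 = 36.969, limited to 2 d.p. → 4 s.f.; 53.661 − 7.392 = 46.269, limited to 3 d.p. → 5 s.f.
Carrying full precision, 36.969 × 46.269 = 1710.518661; keep min(4, 5) = 4 s.f.
Rounded to 4 significant figures: 1711 km².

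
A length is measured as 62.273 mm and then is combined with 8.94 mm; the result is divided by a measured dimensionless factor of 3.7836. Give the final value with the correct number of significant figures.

18.82 mm

62.273 mm + 8.94 mm = 71.213 mm; the sum is limited to 2 decimal places (4 s.f.).
Carrying full precision, 71.213 ÷ 3.7836 = 18.8214927582… mm; 3.7836 has 5 s.f., so the result keeps min(4, 5) = 4 s.f.
Rounded to 4 significant figures: 18.82 mm.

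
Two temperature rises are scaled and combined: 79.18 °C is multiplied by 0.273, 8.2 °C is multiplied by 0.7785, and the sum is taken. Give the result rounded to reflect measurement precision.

28.0 °C

79.18 × 0.273 = 21.61614 → 21.6 °C (3 s.f., last digit at the 10^-1 place).
8.2 × 0.7785 = 6.3837 → 6.4 °C (2 s.f., last digit at the 10^-1 place).
Sum: 27.99984 °C; keep the coarser place, 10^-1.
Result: 28.0 °C.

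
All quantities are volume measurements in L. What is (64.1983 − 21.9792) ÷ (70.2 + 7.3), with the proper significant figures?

64.1983 − 21.9792 = 42.2191, limited to 4 d.p. → 6 s.f.; 70.2 + 7.3 = 77.5, limited to 1 d.p. → 3 s.f.
Carrying full precision, 42.2191 ÷ 77.5 = 0.544762580645…; keep min(6, 3) = 3 s.f.
Rounded to 3 significant figures: 5.45 × 10^-1.

5.45 × 10^-1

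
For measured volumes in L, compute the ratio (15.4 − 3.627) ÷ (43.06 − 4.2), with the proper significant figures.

0.303

15.4 − 3.627 = 11.773, limited to 1 d.p. → 3 s.f.; 43.06 − 4.2 = 38.86, limited to 1 d.p. → 3 s.f.
Carrying full precision, 11.773 ÷ 38.86 = 0.302959341225…; keep min(3, 3) = 3 s.f.
Rounded to 3 significant figures: 0.303.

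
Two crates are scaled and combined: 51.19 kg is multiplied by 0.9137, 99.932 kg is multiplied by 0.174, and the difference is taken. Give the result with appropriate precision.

29.4 kg

51.19 × 0.9137 = 46.772303 → 46.77 kg (4 s.f., last digit at the 10^-2 place).
99.932 × 0.174 = 17.388168 → 17.4 kg (3 s.f., last digit at the 10^-1 place).
Difference: 29.384135 kg; keep the coarser place, 10^-1.
Result: 29.4 kg.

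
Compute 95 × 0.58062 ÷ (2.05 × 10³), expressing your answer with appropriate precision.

0.027

95 × 0.58062 ÷ (2.05 × 10³) = 0.0269067804878…
Multiplication/division keeps the fewest significant figures: 95 → 2 s.f., 0.58062 → 5 s.f., 2.05 × 10³ → 3 s.f.; limit is 2.
Rounded to 2 significant figures: 0.027.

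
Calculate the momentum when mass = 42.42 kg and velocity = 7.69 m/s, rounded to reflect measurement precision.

momentum = 42.42 kg × 7.69 m/s = 326.2098 kg·m/s.
42.42 has 4 significant figures; 7.69 has 3.
Division/multiplication keeps the fewest: 3 significant figures.
Rounded: 326 kg·m/s.

326 kg·m/s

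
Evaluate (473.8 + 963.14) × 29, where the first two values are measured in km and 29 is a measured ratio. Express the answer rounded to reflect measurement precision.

4.2 × 10⁴ km

473.8 km + 963.14 km = 1436.94 km; the sum is limited to 1 decimal place (5 s.f.).
Carrying full precision, 1436.94 × 29 = 41671.26 km; 29 has 2 s.f., so the result keeps min(5, 2) = 2 s.f.
Rounded to 2 significant figures: 4.2 × 10⁴ km.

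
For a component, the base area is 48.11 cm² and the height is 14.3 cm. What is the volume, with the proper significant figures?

volume = 48.11 cm² × 14.3 cm = 687.973 cm³.
48.11 has 4 significant figures; 14.3 has 3.
Division/multiplication keeps the fewest: 3 significant figures.
Rounded: 6.88 × 10^2 cm³.

6.88 × 10^2 cm³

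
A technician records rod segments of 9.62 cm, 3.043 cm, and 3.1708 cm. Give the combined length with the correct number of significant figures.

9.62 cm + 3.043 cm + 3.1708 cm = 15.8338 cm.
Addition/subtraction keeps the fewest decimal places: 9.62 → 2 decimal places, 3.043 → 3 decimal places, 3.1708 → 4 decimal places; limit is 2.
Rounded to 2 decimal places: 15.83 cm.

15.83 cm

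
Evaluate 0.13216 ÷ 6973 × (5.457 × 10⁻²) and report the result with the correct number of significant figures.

0.13216 ÷ 6973 × (5.457 × 10⁻²) = 0.00000103427093073…
Multiplication/division keeps the fewest significant figures: 0.13216 → 5 s.f., 6973 → 4 s.f., 5.457 × 10⁻² → 4 s.f.; limit is 4.
Rounded to 4 significant figures: 1.034 × 10⁻⁶.

1.034 × 10⁻⁶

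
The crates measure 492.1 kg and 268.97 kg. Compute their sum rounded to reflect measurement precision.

761.1 kg

492.1 kg + 268.97 kg = 761.07 kg.
Addition/subtraction keeps the fewest decimal places: 492.1 → 1 decimal place, 268.97 → 2 decimal places; limit is 1.
Rounded to 1 decimal place: 761.1 kg.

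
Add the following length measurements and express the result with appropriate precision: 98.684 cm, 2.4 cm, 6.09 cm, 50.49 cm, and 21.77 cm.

179.4 cm

98.684 cm + 2.4 cm + 6.09 cm + 50.49 cm + 21.77 cm = 179.434 cm.
Addition/subtraction keeps the fewest decimal places: 98.684 → 3 decimal places, 2.4 → 1 decimal place, 6.09 → 2 decimal places, 50.49 → 2 decimal places, 21.77 → 2 decimal places; limit is 1.
Rounded to 1 decimal place: 179.4 cm.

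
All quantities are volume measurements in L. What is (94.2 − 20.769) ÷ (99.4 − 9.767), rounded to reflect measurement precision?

94.2 − 20.769 = 73.431, limited to 1 d.p. → 3 s.f.; 99.4 − 9.767 = 89.633, limited to 1 d.p. → 3 s.f.
Carrying full precision, 73.431 ÷ 89.633 = 0.819240681445…; keep min(3, 3) = 3 s.f.
Rounded to 3 significant figures: 0.819.

0.819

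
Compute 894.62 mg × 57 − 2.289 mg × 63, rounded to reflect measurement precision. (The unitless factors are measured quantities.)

5.1 × 10^4 mg

894.62 × 57 = 50993.34 → 5.1 × 10^4 mg (2 s.f., last digit at the 10^3 place).
2.289 × 63 = 144.207 → 1.4 × 10^2 mg (2 s.f., last digit at the 10^1 place).
Difference: 50849.133 mg; keep the coarser place, 10^3.
Result: 5.1 × 10^4 mg.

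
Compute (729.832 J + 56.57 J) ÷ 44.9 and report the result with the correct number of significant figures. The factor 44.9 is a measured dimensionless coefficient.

729.832 J + 56.57 J = 786.402 J; the sum is limited to 2 decimal places (5 s.f.).
Carrying full precision, 786.402 ÷ 44.9 = 17.5145211581… J; 44.9 has 3 s.f., so the result keeps min(5, 3) = 3 s.f.
Rounded to 3 significant figures: 17.5 J.

17.5 J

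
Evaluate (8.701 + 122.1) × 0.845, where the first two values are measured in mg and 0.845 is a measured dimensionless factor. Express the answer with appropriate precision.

111 mg

8.701 mg + 122.1 mg = 130.801 mg; the sum is limited to 1 decimal place (4 s.f.).
Carrying full precision, 130.801 × 0.845 = 110.526845 mg; 0.845 has 3 s.f., so the result keeps min(4, 3) = 3 s.f.
Rounded to 3 significant figures: 111 mg.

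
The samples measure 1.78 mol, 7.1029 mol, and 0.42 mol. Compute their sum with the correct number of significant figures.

1.78 mol + 7.1029 mol + 0.42 mol = 9.3029 mol.
Addition/subtraction keeps the fewest decimal places: 1.78 → 2 decimal places, 7.1029 → 4 decimal places, 0.42 → 2 decimal places; limit is 2.
Rounded to 2 decimal places: 9.30 mol.

9.30 mol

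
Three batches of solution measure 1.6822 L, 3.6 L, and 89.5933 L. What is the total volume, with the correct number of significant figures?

94.9 L

1.6822 L + 3.6 L + 89.5933 L = 94.8755 L.
Addition/subtraction keeps the fewest decimal places: 1.6822 → 4 decimal places, 3.6 → 1 decimal place, 89.5933 → 4 decimal places; limit is 1.
Rounded to 1 decimal place: 94.9 L.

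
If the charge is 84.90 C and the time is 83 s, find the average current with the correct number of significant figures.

1.0 A

average current = 84.90 C ÷ 83 s = 1.02289156627… A.
84.90 has 4 significant figures; 83 has 2.
Division/multiplication keeps the fewest: 2 significant figures.
Rounded: 1.0 A.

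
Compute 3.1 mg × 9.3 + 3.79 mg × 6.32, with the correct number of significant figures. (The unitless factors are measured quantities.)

3.1 × 9.3 = 28.83 → 29 mg (2 s.f., last digit at the 10^0 place).
3.79 × 6.32 = 23.9528 → 24.0 mg (3 s.f., last digit at the 10^-1 place).
Sum: 52.7828 mg; keep the coarser place, 10^0.
Result: 53 mg.

53 mg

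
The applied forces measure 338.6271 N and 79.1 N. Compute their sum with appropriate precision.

417.7 N

338.6271 N + 79.1 N = 417.7271 N.
Addition/subtraction keeps the fewest decimal places: 338.6271 → 4 decimal places, 79.1 → 1 decimal place; limit is 1.
Rounded to 1 decimal place: 417.7 N.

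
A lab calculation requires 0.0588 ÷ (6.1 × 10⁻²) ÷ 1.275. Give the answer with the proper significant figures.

7.6 × 10⁻¹

0.0588 ÷ (6.1 × 10⁻²) ÷ 1.275 = 0.756027000964…
Multiplication/division keeps the fewest significant figures: 0.0588 → 3 s.f., 6.1 × 10⁻² → 2 s.f., 1.275 → 4 s.f.; limit is 2.
Rounded to 2 significant figures: 7.6 × 10⁻¹.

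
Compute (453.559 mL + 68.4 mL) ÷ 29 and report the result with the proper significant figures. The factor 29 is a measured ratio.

453.559 mL + 68.4 mL = 521.959 mL; the sum is limited to 1 decimal place (4 s.f.).
Carrying full precision, 521.959 ÷ 29 = 17.9985862069… mL; 29 has 2 s.f., so the result keeps min(4, 2) = 2 s.f.
Rounded to 2 significant figures: 18 mL.

18 mL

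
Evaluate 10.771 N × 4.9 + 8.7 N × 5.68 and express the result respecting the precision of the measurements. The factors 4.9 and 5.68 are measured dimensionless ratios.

10.771 × 4.9 = 52.7779 → 53 N (2 s.f., last digit at the 10^0 place).
8.7 × 5.68 = 49.416 → 49 N (2 s.f., last digit at the 10^0 place).
Sum: 102.1939 N; keep the coarser place, 10^0.
Result: 102 N.

102 N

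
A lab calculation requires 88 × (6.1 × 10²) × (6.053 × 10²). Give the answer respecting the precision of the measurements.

88 × (6.1 × 10²) × (6.053 × 10²) = 32492504
Multiplication/division keeps the fewest significant figures: 88 → 2 s.f., 6.1 × 10² → 2 s.f., 6.053 × 10² → 4 s.f.; limit is 2.
Rounded to 2 significant figures: 3.2 × 10⁷.

3.2 × 10⁷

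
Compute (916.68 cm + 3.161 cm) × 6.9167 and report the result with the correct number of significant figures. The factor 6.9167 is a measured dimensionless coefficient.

916.68 cm + 3.161 cm = 919.841 cm; the sum is limited to 2 decimal places (5 s.f.).
Carrying full precision, 919.841 × 6.9167 = 6362.2642447 cm; 6.9167 has 5 s.f., so the result keeps min(5, 5) = 5 s.f.
Rounded to 5 significant figures: 6362.3 cm.

6362.3 cm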